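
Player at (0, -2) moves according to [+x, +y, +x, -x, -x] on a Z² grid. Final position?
(0, -1)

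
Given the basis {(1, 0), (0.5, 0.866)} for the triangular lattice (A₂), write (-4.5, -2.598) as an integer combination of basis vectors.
-3b₁ - 3b₂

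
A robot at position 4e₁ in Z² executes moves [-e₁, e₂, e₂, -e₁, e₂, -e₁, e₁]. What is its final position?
(2, 3)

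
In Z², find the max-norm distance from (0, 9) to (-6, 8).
6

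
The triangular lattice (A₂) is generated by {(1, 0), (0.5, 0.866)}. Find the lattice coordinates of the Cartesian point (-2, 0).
-2b₁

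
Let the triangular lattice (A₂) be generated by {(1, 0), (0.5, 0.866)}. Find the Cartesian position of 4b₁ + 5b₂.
(6.5, 4.33)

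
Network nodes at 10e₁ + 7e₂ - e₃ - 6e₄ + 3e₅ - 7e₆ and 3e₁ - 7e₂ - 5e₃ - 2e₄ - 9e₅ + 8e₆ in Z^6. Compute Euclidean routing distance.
25.4165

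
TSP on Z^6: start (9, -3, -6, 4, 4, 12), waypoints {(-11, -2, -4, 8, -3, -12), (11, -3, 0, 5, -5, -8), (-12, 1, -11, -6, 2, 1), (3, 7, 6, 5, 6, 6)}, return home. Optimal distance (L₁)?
212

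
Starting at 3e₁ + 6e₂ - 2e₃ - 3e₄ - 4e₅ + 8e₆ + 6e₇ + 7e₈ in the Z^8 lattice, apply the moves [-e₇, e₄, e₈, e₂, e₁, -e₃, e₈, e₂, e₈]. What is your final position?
(4, 8, -3, -2, -4, 8, 5, 10)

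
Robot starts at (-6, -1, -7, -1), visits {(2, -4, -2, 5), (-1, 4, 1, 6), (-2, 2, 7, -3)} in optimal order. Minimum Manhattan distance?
55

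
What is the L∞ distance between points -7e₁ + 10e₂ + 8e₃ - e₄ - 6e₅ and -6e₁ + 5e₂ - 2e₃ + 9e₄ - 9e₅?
10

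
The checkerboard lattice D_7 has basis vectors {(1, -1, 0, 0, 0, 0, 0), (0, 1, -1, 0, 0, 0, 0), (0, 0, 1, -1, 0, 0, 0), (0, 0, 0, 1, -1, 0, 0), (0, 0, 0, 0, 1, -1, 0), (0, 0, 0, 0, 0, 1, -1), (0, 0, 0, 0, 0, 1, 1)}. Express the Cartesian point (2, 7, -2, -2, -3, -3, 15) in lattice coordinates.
2b₁ + 9b₂ + 7b₃ + 5b₄ + 2b₅ - 8b₆ + 7b₇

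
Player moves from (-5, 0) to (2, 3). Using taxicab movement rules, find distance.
10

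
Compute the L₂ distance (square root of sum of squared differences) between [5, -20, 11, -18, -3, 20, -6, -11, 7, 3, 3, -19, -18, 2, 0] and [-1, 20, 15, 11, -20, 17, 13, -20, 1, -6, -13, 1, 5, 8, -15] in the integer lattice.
69.2532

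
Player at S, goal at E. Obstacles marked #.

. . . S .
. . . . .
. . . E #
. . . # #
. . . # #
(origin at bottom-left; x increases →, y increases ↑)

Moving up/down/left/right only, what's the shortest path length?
2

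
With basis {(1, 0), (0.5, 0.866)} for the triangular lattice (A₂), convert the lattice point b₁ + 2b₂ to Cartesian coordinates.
(2, 1.732)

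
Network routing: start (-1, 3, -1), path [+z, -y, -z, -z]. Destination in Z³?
(-1, 2, -2)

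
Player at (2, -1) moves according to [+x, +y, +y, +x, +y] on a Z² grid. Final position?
(4, 2)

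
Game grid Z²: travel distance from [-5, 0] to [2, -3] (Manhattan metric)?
10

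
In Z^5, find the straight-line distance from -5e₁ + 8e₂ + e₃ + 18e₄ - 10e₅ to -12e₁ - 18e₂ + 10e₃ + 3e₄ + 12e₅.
38.923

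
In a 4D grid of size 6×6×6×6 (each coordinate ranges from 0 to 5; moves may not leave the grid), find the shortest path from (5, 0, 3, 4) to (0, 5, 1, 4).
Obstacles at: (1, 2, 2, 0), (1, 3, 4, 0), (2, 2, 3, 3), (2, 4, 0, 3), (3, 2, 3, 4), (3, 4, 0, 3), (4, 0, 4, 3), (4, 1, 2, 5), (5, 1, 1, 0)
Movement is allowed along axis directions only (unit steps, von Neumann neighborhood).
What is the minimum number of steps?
12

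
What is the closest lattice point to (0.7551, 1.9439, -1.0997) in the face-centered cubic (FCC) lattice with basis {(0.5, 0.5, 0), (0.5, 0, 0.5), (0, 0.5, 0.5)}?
(1, 2, -1)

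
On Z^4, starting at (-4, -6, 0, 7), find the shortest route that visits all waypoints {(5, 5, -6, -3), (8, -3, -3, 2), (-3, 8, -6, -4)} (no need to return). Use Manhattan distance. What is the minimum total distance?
54
(one optimal route: (-4, -6, 0, 7) → (8, -3, -3, 2) → (5, 5, -6, -3) → (-3, 8, -6, -4))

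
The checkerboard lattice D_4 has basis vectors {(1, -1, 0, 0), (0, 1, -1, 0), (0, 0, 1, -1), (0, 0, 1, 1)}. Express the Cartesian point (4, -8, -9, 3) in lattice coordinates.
4b₁ - 4b₂ - 8b₃ - 5b₄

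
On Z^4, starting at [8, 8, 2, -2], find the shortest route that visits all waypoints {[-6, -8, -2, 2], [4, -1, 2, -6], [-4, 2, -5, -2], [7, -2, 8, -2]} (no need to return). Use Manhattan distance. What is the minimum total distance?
72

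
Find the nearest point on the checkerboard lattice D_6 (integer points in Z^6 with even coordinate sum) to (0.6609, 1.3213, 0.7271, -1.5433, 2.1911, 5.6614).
(1, 1, 1, -1, 2, 6)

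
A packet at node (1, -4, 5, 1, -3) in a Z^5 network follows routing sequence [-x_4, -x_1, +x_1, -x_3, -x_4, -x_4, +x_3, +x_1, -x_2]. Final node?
(2, -5, 5, -2, -3)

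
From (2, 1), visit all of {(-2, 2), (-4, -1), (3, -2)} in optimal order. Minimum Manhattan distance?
17
(one optimal route: (2, 1) → (3, -2) → (-4, -1) → (-2, 2))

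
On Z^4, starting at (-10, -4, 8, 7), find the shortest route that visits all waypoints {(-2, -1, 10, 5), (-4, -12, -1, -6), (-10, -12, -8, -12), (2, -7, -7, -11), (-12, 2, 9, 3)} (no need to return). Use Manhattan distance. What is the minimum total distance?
102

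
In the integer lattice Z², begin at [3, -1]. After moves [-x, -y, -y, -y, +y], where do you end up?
(2, -3)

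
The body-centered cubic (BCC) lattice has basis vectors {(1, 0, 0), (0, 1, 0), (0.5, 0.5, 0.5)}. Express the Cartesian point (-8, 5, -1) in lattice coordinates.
-7b₁ + 6b₂ - 2b₃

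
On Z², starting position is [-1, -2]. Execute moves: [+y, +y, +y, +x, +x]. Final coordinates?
(1, 1)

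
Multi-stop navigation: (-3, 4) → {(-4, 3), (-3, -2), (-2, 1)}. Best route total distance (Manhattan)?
10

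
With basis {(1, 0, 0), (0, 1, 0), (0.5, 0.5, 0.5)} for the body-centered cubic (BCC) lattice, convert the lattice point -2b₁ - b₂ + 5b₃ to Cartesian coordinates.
(0.5, 1.5, 2.5)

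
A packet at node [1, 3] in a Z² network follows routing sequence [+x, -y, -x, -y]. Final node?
(1, 1)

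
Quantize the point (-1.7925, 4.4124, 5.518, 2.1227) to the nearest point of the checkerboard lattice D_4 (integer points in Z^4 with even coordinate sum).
(-2, 4, 6, 2)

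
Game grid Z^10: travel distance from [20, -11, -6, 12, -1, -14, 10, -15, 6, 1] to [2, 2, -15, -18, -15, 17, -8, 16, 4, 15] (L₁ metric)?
180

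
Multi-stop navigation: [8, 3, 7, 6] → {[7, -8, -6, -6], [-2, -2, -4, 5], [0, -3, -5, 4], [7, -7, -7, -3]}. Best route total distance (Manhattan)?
57
(one optimal route: (8, 3, 7, 6) → (-2, -2, -4, 5) → (0, -3, -5, 4) → (7, -7, -7, -3) → (7, -8, -6, -6))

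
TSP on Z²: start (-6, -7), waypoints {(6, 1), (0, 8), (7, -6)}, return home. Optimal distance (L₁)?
56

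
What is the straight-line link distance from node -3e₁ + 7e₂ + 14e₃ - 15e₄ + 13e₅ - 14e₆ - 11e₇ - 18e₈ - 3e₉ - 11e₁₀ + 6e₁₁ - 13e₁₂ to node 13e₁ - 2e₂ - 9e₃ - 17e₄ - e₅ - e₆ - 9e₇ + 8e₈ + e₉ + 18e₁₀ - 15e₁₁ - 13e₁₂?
56.6833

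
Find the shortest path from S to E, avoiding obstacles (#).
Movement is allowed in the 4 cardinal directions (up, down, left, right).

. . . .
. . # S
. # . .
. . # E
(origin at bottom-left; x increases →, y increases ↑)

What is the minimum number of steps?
2
(one shortest path: (3, 2) → (3, 1) → (3, 0))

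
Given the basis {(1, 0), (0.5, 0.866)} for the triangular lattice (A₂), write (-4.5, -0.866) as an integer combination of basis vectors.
-4b₁ - b₂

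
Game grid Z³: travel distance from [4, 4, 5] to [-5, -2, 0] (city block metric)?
20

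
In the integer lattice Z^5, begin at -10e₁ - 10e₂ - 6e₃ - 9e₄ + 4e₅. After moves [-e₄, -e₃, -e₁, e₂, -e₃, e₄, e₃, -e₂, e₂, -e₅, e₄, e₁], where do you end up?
(-10, -9, -7, -8, 3)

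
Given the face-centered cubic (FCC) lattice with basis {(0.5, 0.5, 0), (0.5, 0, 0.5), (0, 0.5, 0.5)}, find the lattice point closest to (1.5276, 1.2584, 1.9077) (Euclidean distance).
(1.5, 1.5, 2)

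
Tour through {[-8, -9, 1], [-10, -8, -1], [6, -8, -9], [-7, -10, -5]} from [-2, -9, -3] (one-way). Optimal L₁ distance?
43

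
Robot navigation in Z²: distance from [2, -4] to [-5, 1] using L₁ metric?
12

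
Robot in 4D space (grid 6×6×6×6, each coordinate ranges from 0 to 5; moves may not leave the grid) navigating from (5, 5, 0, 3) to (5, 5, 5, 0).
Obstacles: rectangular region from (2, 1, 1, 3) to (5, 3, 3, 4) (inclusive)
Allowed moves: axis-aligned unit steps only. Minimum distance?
8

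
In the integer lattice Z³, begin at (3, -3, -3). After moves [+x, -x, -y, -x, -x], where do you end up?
(1, -4, -3)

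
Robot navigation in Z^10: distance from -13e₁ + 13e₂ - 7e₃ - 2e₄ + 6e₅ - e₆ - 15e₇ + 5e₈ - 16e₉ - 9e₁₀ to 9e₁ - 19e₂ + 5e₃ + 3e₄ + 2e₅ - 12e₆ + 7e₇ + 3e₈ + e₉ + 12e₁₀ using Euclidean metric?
55.0636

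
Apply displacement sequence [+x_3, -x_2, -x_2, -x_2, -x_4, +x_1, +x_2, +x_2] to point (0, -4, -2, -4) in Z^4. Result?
(1, -5, -1, -5)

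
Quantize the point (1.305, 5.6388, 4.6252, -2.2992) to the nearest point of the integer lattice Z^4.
(1, 6, 5, -2)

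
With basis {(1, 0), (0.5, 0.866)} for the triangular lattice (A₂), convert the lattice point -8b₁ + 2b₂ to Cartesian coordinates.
(-7, 1.732)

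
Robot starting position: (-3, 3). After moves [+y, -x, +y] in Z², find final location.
(-4, 5)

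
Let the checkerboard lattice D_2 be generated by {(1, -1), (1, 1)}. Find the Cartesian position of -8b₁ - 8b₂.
(-16, 0)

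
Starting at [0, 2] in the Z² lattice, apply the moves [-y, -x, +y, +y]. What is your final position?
(-1, 3)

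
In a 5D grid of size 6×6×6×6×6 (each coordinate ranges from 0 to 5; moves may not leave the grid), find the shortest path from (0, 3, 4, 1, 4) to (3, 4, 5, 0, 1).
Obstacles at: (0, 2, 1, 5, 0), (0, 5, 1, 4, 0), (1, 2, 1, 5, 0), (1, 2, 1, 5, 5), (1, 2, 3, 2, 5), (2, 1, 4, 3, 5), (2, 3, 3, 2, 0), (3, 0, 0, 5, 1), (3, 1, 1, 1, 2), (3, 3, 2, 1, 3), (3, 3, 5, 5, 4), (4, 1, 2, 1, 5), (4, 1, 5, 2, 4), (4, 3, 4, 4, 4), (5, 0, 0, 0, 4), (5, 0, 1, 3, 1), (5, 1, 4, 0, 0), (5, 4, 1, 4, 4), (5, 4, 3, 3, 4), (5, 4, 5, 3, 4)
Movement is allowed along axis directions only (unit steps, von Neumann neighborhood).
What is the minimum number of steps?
9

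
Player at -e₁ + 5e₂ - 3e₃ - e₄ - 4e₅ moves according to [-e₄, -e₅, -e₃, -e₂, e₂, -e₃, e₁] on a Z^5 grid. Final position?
(0, 5, -5, -2, -5)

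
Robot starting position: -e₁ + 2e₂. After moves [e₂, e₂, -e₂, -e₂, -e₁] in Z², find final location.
(-2, 2)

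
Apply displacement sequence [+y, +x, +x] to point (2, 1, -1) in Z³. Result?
(4, 2, -1)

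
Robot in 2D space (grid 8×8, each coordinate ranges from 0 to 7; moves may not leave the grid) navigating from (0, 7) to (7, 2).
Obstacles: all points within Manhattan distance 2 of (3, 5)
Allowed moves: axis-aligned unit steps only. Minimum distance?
12
(one shortest path: (0, 7) → (0, 6) → (0, 5) → (0, 4) → (1, 4) → (1, 3) → (2, 3) → (2, 2) → (3, 2) → (4, 2) → (5, 2) → (6, 2) → (7, 2))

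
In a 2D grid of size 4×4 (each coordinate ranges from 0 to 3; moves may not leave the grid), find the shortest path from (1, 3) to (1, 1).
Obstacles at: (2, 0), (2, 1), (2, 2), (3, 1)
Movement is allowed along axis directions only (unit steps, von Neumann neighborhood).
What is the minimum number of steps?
2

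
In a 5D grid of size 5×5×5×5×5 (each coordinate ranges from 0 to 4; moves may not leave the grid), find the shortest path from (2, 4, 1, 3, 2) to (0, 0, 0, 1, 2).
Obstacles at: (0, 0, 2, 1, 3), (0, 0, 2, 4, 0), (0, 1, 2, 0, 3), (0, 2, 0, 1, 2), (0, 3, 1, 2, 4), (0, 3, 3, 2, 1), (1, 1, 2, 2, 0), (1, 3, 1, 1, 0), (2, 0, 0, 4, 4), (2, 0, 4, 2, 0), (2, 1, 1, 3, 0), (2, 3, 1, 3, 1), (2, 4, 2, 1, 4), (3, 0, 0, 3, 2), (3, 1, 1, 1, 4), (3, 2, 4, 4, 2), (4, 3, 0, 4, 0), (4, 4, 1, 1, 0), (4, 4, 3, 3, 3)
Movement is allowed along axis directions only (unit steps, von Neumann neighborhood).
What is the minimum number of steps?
9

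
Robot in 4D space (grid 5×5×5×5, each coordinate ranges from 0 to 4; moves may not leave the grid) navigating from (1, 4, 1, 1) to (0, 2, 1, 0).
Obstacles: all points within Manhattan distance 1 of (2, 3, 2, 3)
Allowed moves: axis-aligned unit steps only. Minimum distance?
4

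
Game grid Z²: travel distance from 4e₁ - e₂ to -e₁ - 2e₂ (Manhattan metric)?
6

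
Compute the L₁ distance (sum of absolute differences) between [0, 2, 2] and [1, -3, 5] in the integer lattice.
9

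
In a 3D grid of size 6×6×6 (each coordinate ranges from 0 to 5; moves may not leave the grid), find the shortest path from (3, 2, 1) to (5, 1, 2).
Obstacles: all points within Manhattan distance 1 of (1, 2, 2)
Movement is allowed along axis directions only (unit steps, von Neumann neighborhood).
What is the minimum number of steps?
4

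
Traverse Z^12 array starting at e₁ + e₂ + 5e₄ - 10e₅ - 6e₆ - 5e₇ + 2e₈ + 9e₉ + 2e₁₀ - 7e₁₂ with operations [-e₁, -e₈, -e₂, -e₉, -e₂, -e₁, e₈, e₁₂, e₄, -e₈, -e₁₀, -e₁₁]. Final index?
(-1, -1, 0, 6, -10, -6, -5, 1, 8, 1, -1, -6)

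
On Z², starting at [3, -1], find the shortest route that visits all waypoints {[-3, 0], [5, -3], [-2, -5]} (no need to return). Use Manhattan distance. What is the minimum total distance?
19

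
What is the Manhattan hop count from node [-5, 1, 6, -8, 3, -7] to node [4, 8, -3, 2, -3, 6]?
54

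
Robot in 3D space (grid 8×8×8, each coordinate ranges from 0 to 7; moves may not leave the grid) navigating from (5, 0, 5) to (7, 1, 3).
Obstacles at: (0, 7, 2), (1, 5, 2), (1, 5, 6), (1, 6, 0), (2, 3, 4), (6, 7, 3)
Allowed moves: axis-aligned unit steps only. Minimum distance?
5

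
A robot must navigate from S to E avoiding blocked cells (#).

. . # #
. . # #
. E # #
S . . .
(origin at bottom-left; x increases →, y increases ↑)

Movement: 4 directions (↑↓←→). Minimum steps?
2
(one shortest path: (0, 0) → (1, 0) → (1, 1))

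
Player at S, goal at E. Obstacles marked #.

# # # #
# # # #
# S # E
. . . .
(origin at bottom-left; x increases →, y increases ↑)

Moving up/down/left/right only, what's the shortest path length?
4
(one shortest path: (1, 1) → (1, 0) → (2, 0) → (3, 0) → (3, 1))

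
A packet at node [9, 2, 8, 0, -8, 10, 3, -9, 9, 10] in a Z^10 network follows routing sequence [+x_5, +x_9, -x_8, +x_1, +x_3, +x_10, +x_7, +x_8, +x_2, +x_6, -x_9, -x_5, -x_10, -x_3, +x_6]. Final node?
(10, 3, 8, 0, -8, 12, 4, -9, 9, 10)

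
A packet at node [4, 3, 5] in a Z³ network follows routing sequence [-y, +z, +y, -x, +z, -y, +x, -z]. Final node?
(4, 2, 6)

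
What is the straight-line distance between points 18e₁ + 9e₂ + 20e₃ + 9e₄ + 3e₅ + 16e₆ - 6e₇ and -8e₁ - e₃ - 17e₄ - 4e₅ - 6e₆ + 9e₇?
51.303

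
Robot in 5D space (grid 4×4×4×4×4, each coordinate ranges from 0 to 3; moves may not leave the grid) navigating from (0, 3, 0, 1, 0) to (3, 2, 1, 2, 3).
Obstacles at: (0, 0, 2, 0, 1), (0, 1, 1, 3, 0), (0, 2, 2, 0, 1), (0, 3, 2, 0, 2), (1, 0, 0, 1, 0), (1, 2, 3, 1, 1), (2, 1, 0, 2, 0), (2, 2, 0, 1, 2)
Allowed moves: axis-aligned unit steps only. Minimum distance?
9
(one shortest path: (0, 3, 0, 1, 0) → (1, 3, 0, 1, 0) → (2, 3, 0, 1, 0) → (3, 3, 0, 1, 0) → (3, 2, 0, 1, 0) → (3, 2, 1, 1, 0) → (3, 2, 1, 2, 0) → (3, 2, 1, 2, 1) → (3, 2, 1, 2, 2) → (3, 2, 1, 2, 3))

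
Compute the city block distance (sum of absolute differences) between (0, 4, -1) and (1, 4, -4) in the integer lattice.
4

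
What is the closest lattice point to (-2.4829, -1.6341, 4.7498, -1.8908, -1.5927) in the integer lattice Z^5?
(-2, -2, 5, -2, -2)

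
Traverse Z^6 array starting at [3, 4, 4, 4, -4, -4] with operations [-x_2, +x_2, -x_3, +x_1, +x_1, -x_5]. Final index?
(5, 4, 3, 4, -5, -4)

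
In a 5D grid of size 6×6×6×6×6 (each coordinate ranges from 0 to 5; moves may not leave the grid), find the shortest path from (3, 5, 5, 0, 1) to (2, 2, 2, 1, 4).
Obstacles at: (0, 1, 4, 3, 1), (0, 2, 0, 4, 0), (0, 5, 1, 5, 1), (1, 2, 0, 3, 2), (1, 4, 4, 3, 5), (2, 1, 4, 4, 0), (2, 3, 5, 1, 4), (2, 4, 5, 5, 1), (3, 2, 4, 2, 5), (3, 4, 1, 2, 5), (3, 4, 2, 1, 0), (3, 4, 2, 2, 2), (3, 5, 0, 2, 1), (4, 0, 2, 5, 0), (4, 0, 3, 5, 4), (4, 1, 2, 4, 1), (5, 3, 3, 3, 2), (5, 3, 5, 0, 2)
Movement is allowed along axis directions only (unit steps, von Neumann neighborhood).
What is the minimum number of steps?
11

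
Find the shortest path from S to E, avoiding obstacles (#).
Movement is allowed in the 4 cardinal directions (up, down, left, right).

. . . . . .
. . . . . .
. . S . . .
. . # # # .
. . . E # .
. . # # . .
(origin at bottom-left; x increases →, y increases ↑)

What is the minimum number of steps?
5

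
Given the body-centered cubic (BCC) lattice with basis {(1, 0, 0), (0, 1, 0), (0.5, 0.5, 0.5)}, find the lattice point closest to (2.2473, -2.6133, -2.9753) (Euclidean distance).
(2, -3, -3)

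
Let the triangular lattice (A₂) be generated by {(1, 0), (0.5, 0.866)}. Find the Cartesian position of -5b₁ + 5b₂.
(-2.5, 4.33)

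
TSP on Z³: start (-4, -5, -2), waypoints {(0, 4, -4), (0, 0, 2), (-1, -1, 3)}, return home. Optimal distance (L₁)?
40
(one optimal route: (-4, -5, -2) → (0, 4, -4) → (0, 0, 2) → (-1, -1, 3) → (-4, -5, -2))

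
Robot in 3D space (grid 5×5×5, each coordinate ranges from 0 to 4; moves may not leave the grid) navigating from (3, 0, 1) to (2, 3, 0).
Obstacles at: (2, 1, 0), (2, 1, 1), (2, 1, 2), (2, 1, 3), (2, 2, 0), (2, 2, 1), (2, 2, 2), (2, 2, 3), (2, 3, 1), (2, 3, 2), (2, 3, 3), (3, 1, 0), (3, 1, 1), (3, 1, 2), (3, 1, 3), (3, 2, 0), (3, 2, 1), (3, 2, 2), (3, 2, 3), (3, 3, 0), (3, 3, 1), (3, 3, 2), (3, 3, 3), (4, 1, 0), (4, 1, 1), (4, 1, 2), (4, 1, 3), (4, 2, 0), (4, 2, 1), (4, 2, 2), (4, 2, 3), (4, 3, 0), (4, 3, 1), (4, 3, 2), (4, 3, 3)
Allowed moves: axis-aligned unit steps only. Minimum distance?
7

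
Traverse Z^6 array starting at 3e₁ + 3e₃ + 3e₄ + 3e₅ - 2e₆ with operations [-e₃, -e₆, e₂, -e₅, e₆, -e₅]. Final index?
(3, 1, 2, 3, 1, -2)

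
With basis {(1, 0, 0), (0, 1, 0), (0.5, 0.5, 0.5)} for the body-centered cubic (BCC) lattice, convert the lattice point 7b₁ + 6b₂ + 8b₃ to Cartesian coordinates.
(11, 10, 4)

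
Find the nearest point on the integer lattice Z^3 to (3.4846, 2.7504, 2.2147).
(3, 3, 2)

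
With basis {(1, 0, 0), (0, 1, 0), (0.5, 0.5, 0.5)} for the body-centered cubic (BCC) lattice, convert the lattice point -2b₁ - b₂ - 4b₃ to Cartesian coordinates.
(-4, -3, -2)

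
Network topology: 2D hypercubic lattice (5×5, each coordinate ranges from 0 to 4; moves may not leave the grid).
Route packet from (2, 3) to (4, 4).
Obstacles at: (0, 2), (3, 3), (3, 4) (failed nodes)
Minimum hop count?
5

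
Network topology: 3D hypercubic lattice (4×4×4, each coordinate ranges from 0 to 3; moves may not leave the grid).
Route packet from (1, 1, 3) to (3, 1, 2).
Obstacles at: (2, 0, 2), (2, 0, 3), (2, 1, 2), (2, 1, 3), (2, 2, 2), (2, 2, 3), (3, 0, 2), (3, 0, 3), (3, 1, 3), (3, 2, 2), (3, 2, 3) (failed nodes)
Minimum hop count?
5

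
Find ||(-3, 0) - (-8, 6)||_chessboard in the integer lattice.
6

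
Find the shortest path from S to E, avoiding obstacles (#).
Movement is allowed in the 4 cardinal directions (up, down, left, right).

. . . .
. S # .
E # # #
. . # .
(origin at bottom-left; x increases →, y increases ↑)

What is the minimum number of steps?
2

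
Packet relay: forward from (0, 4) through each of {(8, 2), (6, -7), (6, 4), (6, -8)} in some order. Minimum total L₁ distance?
22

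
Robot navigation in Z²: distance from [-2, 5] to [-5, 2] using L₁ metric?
6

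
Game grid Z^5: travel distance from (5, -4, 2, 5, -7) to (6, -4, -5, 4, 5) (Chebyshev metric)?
12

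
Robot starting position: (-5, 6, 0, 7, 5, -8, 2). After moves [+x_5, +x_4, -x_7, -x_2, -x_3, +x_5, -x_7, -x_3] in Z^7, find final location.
(-5, 5, -2, 8, 7, -8, 0)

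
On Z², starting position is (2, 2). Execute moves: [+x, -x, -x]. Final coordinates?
(1, 2)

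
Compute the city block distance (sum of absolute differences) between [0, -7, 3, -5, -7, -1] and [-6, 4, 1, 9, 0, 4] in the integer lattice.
45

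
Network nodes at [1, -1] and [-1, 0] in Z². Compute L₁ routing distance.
3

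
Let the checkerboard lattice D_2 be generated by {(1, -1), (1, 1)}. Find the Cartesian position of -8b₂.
(-8, -8)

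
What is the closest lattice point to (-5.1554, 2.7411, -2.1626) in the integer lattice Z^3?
(-5, 3, -2)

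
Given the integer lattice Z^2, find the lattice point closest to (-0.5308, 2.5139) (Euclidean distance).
(-1, 3)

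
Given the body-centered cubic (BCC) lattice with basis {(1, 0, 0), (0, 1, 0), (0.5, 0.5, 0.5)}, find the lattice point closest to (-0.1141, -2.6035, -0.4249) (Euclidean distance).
(-0.5, -2.5, -0.5)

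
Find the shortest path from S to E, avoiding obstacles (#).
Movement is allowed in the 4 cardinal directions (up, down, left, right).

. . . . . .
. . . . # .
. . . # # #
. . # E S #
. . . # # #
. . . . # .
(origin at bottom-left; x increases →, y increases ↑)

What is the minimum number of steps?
1
(one shortest path: (4, 2) → (3, 2))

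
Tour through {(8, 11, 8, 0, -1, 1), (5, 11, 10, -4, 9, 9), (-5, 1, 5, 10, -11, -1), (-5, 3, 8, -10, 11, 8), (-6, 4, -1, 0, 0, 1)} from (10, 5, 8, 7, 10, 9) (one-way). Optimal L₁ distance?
156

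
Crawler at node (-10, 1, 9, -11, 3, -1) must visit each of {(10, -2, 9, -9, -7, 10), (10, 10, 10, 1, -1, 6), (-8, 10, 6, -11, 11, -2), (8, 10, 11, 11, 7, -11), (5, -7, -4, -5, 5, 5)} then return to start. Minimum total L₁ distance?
244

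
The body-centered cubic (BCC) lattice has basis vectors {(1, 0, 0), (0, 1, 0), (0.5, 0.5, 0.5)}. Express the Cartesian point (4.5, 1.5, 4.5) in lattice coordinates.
-3b₂ + 9b₃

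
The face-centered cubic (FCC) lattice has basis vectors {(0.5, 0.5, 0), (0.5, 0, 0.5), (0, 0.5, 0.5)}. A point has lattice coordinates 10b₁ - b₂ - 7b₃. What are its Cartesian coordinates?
(4.5, 1.5, -4)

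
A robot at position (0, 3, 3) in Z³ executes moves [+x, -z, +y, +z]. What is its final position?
(1, 4, 3)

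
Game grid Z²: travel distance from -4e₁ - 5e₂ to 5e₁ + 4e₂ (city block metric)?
18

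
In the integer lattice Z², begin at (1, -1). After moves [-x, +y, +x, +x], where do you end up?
(2, 0)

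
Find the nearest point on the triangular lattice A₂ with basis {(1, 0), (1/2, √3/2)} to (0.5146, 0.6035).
(0.5, 0.866)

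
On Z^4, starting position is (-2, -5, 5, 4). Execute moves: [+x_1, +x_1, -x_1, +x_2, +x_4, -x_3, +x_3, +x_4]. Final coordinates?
(-1, -4, 5, 6)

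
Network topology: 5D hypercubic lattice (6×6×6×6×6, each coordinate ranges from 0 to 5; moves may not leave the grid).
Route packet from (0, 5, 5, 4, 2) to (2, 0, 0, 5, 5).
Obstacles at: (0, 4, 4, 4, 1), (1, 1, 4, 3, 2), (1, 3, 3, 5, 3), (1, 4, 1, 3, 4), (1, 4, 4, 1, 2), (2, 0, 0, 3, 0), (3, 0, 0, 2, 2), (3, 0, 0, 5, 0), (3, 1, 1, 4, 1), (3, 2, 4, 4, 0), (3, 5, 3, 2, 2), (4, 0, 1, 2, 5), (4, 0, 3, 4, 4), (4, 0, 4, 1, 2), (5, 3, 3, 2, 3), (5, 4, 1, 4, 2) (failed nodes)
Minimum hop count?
16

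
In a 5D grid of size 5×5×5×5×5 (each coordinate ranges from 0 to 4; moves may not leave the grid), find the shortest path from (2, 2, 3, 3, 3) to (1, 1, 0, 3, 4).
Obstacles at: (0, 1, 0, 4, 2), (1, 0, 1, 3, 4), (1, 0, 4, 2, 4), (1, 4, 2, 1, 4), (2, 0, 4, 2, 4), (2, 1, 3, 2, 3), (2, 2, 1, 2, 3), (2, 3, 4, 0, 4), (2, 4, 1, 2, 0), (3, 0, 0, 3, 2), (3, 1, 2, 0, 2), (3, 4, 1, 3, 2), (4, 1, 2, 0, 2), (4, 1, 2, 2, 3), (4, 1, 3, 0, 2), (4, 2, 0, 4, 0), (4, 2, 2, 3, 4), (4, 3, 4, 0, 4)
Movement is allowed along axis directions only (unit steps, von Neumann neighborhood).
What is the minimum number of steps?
6
(one shortest path: (2, 2, 3, 3, 3) → (1, 2, 3, 3, 3) → (1, 1, 3, 3, 3) → (1, 1, 2, 3, 3) → (1, 1, 1, 3, 3) → (1, 1, 0, 3, 3) → (1, 1, 0, 3, 4))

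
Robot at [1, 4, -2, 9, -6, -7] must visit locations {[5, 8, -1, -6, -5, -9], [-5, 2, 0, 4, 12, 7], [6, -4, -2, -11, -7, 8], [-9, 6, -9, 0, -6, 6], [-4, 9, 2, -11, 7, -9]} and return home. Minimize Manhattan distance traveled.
238
(one optimal route: (1, 4, -2, 9, -6, -7) → (5, 8, -1, -6, -5, -9) → (-4, 9, 2, -11, 7, -9) → (-5, 2, 0, 4, 12, 7) → (-9, 6, -9, 0, -6, 6) → (6, -4, -2, -11, -7, 8) → (1, 4, -2, 9, -6, -7))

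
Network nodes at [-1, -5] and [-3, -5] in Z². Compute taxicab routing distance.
2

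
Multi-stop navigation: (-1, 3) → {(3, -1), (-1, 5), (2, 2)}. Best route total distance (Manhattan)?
12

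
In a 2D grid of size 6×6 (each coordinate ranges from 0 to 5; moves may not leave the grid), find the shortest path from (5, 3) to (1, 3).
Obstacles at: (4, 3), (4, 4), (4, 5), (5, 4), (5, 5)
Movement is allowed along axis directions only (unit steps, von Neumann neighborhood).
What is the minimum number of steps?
6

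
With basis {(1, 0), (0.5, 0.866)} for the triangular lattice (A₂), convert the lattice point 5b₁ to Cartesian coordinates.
(5, 0)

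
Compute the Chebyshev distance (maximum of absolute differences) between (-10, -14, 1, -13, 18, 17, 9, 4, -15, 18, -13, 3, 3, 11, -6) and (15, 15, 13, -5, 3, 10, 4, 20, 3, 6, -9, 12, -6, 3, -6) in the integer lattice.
29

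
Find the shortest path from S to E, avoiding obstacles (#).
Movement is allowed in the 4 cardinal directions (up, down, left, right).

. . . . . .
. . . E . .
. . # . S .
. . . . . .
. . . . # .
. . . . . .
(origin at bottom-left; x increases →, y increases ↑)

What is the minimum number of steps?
2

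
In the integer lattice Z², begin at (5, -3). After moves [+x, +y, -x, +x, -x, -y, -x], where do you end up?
(4, -3)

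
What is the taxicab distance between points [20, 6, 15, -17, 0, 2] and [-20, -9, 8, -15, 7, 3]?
72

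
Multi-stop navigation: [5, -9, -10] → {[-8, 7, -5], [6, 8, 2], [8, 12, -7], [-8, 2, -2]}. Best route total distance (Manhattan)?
72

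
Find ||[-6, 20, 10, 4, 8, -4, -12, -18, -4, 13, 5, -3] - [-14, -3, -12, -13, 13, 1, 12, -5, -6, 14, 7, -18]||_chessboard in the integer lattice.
24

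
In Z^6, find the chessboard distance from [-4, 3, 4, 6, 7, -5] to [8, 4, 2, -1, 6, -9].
12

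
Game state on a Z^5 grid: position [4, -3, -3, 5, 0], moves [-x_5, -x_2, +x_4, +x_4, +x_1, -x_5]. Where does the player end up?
(5, -4, -3, 7, -2)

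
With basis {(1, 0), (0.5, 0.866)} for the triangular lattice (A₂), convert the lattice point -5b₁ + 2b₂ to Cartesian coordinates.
(-4, 1.732)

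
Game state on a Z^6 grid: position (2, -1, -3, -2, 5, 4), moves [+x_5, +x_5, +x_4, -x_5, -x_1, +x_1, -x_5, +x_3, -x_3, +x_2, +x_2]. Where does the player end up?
(2, 1, -3, -1, 5, 4)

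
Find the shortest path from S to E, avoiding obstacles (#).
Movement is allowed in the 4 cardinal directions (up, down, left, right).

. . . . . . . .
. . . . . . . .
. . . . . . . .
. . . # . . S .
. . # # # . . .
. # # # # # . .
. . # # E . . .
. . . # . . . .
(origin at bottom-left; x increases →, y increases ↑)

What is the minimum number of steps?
5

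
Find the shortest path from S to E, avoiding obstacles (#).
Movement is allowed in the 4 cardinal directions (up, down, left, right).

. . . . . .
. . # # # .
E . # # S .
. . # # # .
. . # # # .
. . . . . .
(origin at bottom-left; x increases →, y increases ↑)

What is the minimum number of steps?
10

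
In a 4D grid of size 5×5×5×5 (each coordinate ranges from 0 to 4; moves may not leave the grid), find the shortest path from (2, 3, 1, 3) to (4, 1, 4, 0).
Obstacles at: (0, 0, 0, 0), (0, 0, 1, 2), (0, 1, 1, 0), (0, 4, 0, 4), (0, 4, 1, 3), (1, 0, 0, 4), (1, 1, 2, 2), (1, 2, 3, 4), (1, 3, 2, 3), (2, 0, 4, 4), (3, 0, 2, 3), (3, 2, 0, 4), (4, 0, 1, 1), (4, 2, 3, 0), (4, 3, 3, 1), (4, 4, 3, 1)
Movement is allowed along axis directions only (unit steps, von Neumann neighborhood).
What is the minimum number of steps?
10
(one shortest path: (2, 3, 1, 3) → (3, 3, 1, 3) → (4, 3, 1, 3) → (4, 2, 1, 3) → (4, 1, 1, 3) → (4, 1, 2, 3) → (4, 1, 3, 3) → (4, 1, 4, 3) → (4, 1, 4, 2) → (4, 1, 4, 1) → (4, 1, 4, 0))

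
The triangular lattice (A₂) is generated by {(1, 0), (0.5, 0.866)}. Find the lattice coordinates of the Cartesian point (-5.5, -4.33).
-3b₁ - 5b₂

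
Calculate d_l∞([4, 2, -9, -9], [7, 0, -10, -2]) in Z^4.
7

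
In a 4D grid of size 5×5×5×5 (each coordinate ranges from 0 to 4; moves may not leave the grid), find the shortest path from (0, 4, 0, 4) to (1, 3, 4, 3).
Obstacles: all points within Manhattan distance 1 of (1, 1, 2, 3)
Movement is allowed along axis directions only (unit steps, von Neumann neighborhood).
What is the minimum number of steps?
7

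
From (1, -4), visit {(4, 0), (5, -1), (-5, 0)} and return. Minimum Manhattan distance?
28
(one optimal route: (1, -4) → (5, -1) → (4, 0) → (-5, 0) → (1, -4))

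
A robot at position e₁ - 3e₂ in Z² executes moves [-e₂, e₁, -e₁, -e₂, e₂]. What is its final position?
(1, -4)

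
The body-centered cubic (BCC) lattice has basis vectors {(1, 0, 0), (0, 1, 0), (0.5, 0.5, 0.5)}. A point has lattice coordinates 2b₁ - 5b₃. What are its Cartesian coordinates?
(-0.5, -2.5, -2.5)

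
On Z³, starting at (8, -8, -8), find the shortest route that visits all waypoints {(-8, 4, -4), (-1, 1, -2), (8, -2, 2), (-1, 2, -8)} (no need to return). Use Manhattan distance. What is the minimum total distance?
52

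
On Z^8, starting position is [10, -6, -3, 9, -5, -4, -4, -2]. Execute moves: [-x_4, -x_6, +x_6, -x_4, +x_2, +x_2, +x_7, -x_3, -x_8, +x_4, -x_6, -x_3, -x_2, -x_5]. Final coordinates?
(10, -5, -5, 8, -6, -5, -3, -3)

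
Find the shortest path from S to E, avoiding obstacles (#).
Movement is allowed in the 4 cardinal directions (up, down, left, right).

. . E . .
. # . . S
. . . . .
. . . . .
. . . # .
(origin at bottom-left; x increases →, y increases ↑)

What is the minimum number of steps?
3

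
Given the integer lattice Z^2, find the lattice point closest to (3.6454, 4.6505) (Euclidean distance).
(4, 5)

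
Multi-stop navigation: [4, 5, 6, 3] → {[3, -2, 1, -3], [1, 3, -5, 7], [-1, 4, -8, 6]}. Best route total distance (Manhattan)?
49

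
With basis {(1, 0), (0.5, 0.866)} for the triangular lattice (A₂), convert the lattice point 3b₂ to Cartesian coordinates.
(1.5, 2.598)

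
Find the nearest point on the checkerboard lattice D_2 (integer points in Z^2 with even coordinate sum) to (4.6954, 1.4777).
(5, 1)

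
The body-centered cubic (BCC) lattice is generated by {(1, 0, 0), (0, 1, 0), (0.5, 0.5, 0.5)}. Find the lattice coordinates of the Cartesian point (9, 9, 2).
7b₁ + 7b₂ + 4b₃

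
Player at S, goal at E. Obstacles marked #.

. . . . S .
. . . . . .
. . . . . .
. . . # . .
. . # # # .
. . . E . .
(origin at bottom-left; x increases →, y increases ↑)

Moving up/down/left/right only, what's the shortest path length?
8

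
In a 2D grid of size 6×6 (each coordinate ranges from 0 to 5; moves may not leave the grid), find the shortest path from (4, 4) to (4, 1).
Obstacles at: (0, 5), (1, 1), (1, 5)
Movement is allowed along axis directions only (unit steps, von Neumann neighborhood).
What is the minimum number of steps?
3
(one shortest path: (4, 4) → (4, 3) → (4, 2) → (4, 1))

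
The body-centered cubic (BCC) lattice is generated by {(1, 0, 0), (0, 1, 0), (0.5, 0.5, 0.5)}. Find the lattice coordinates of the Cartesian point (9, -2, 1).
8b₁ - 3b₂ + 2b₃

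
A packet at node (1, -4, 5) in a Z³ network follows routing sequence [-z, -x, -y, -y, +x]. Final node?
(1, -6, 4)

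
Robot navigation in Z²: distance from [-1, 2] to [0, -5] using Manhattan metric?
8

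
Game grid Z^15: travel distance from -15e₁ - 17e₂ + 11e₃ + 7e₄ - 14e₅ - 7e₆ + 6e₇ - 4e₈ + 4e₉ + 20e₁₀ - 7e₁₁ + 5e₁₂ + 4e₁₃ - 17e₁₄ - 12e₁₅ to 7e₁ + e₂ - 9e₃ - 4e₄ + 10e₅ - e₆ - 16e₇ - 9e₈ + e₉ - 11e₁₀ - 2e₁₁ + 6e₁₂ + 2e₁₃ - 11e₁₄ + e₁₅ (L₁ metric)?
189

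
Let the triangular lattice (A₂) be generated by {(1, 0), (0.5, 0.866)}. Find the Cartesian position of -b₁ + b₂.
(-0.5, 0.866)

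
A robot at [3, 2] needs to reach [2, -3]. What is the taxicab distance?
6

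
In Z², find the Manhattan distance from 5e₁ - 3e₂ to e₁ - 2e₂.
5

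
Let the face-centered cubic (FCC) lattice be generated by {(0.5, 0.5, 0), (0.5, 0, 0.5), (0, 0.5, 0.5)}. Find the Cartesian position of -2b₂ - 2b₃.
(-1, -1, -2)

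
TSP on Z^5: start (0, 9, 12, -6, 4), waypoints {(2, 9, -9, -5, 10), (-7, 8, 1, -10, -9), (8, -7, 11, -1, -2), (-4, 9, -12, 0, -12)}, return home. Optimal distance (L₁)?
188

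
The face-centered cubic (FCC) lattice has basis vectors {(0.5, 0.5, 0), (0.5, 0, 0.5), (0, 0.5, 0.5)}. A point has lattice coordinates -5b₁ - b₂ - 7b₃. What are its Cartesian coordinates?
(-3, -6, -4)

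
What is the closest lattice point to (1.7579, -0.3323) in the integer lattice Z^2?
(2, 0)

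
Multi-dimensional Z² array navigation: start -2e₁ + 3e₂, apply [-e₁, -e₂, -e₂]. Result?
(-3, 1)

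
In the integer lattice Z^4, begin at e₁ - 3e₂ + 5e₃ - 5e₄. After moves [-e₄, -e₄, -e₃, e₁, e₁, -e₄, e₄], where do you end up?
(3, -3, 4, -7)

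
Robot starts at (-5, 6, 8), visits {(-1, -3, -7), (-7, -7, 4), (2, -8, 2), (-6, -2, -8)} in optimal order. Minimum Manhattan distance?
55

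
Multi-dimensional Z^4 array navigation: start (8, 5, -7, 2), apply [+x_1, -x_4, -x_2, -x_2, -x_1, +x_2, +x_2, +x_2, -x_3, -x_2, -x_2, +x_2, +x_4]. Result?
(8, 5, -8, 2)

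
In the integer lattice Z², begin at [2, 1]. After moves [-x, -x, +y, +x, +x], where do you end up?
(2, 2)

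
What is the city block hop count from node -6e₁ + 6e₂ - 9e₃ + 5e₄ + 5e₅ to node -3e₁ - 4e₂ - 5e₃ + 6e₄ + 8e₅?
21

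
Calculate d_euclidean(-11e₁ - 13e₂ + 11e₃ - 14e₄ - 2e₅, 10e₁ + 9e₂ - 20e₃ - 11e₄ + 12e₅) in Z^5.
45.7275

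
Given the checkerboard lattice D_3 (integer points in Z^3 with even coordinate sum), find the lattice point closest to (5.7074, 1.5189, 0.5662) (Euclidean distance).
(6, 1, 1)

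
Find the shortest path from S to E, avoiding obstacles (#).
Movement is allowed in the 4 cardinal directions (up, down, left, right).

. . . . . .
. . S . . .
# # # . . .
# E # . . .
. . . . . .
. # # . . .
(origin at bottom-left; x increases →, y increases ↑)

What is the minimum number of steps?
7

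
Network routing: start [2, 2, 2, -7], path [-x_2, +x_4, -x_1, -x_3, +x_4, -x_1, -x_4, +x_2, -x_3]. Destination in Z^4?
(0, 2, 0, -6)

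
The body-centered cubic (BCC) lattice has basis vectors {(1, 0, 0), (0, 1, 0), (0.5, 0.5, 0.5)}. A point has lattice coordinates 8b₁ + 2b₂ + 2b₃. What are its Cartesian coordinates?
(9, 3, 1)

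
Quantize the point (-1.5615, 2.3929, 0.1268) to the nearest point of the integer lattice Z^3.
(-2, 2, 0)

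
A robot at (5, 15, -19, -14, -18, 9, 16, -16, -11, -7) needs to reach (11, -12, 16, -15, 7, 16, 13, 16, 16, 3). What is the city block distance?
173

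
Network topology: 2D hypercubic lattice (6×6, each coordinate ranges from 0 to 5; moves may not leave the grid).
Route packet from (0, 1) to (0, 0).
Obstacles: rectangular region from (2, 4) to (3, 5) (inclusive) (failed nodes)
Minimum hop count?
1
(one shortest path: (0, 1) → (0, 0))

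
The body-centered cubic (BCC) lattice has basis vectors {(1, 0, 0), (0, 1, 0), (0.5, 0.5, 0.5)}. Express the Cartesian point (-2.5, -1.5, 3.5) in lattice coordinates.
-6b₁ - 5b₂ + 7b₃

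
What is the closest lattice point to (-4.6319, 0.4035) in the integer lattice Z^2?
(-5, 0)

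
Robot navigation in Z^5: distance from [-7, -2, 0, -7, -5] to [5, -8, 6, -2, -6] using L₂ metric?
15.5563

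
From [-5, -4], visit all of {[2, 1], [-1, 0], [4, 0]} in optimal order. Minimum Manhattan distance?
15
(one optimal route: (-5, -4) → (-1, 0) → (2, 1) → (4, 0))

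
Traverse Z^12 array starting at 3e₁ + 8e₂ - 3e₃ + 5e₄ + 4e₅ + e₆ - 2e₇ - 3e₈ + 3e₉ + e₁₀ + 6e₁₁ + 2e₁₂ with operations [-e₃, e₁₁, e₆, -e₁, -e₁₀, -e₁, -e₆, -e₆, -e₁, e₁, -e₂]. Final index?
(1, 7, -4, 5, 4, 0, -2, -3, 3, 0, 7, 2)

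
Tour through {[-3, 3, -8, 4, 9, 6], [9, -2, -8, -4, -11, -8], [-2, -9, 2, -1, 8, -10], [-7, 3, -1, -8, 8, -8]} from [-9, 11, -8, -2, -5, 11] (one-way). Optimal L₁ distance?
158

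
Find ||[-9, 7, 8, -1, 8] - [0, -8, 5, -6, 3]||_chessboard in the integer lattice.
15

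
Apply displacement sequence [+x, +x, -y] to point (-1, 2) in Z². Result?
(1, 1)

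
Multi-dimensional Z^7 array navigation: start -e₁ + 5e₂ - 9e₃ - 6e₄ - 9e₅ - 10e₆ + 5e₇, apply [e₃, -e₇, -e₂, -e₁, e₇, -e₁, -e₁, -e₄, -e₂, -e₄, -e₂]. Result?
(-4, 2, -8, -8, -9, -10, 5)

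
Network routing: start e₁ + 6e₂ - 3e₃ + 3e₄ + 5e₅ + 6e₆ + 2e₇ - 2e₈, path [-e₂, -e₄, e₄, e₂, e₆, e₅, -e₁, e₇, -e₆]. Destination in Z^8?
(0, 6, -3, 3, 6, 6, 3, -2)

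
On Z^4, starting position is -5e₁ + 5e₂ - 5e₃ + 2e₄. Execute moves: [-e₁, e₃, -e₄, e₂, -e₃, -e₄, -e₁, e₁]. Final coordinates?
(-6, 6, -5, 0)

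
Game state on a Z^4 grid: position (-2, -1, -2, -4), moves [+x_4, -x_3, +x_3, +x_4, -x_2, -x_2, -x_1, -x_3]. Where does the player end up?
(-3, -3, -3, -2)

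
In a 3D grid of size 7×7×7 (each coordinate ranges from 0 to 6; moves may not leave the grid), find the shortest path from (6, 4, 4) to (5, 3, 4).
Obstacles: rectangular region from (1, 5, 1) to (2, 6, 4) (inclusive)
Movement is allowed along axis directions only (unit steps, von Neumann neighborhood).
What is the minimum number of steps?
2
(one shortest path: (6, 4, 4) → (5, 4, 4) → (5, 3, 4))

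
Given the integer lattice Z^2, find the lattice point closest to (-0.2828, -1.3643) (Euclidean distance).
(0, -1)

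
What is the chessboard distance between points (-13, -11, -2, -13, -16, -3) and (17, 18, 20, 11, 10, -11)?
30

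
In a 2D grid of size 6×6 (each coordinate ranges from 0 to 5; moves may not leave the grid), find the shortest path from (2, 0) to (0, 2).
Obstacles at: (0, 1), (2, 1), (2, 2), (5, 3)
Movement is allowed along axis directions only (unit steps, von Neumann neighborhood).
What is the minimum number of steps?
4
(one shortest path: (2, 0) → (1, 0) → (1, 1) → (1, 2) → (0, 2))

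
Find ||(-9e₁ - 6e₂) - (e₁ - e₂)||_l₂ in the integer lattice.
11.1803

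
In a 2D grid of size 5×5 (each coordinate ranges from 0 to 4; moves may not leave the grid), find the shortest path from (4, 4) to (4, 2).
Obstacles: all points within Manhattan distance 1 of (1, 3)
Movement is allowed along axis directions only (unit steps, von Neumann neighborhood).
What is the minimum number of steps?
2
(one shortest path: (4, 4) → (4, 3) → (4, 2))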